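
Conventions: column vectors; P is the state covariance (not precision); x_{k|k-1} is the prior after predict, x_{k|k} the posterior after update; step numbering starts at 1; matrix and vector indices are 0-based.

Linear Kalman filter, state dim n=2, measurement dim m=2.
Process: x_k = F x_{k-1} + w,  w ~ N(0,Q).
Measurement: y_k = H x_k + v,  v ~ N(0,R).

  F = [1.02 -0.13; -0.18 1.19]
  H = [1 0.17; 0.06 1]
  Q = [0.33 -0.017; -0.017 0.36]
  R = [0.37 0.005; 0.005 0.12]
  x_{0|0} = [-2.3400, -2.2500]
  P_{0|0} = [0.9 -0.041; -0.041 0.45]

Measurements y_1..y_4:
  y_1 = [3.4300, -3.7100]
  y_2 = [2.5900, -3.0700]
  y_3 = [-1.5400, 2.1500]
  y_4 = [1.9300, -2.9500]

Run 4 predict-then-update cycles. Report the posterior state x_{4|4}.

x_post = [1.5804, -2.2898]

step 1: x^-=[-2.0943, -2.2563]  P^-=[1.2848 -0.3026; -0.3026 1.0440]  S=[1.5821 -0.0461; -0.0461 1.1323]  K=[0.7747 -0.1676; -0.0527 0.9038]  nu=[5.9079, -1.3280]  x^+=[2.7051, -3.7682]  P^+=[0.2915 -0.0337; -0.0337 0.1102]
step 2: x^-=[3.2491, -4.9711]  P^-=[0.6441 -0.1293; -0.1293 0.5400]  S=[0.9858 0.0048; 0.0048 0.6468]  K=[0.6318 -0.1449; -0.0421 0.8232]  nu=[0.1860, 1.7061]  x^+=[3.1194, -3.5744]  P^+=[0.2379 -0.0285; -0.0285 0.1003]
step 3: x^-=[3.6465, -4.8151]  P^-=[0.5868 -0.1115; -0.1115 0.5219]  S=[0.9340 0.0163; 0.0163 0.6307]  K=[0.6104 -0.1367; -0.0386 0.8180]  nu=[-4.3679, 6.7463]  x^+=[0.0581, 0.8721]  P^+=[0.2298 -0.0271; -0.0271 0.0996]
step 4: x^-=[-0.0541, 1.0273]  P^-=[0.5779 -0.1082; -0.1082 0.5201]  S=[0.9262 0.0188; 0.0188 0.6292]  K=[0.6069 -0.1350; -0.0379 0.8174]  nu=[1.8094, -3.9740]  x^+=[1.5804, -2.2898]  P^+=[0.2284 -0.0269; -0.0269 0.0995]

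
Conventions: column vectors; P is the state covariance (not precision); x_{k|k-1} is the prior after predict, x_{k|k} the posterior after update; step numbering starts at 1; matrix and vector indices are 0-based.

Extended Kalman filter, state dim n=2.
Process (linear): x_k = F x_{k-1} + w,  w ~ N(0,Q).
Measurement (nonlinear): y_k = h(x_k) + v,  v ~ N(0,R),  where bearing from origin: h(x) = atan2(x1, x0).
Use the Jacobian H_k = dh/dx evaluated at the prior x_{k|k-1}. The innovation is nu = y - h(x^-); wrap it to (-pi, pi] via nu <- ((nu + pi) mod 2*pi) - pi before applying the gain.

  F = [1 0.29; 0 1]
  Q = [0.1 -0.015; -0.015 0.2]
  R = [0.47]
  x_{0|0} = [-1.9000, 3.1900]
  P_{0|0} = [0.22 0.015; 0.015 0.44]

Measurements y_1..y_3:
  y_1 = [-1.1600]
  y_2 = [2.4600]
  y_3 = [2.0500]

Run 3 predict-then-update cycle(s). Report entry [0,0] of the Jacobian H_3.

H_jac[0,0] = -0.2290

step 1: x^-=[-0.9749, 3.1900]  P^-=[0.3657 0.1276; 0.1276 0.6400]  H_jac=[-0.2867 -0.0876]  S=[0.5114]  K=[-0.2269; -0.1812]  nu=[-3.0274]  x^+=[-0.2880, 3.7385]  P^+=[0.3394 0.1066; 0.1066 0.6232]
step 2: x^-=[0.7962, 3.7385]  P^-=[0.5536 0.2723; 0.2723 0.8232]  H_jac=[-0.2559 0.0545]  S=[0.5011]  K=[-0.2531; -0.0495]  nu=[1.0990]  x^+=[0.5180, 3.6841]  P^+=[0.5215 0.2660; 0.2660 0.8220]
step 3: x^-=[1.5864, 3.6841]  P^-=[0.8449 0.4894; 0.4894 1.0220]  H_jac=[-0.2290 0.0986]  S=[0.5021]  K=[-0.2892; -0.0225]  nu=[0.8858]  x^+=[1.3302, 3.6642]  P^+=[0.8029 0.4861; 0.4861 1.0217]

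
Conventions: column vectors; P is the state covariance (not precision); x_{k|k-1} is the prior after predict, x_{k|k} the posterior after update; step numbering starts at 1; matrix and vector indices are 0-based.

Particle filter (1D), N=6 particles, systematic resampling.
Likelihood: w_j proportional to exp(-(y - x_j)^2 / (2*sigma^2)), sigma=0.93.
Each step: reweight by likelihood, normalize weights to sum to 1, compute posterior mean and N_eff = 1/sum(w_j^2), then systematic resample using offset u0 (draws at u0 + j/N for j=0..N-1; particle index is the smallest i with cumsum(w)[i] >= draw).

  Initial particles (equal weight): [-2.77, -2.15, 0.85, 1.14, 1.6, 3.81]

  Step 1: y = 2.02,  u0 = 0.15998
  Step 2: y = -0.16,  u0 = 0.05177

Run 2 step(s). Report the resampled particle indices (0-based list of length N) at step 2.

step 1: w=[0.0000, 0.0000, 0.2106, 0.2969, 0.4196, 0.0729]  mean=1.4665  Neff=3.1860  idx=[2, 3, 3, 4, 4, 5]
step 2: w=[0.3379, 0.2294, 0.2294, 0.1017, 0.1017, 0.0001]  mean=1.1357  Neff=4.1659  idx=[0, 0, 1, 1, 2, 3]

resampled_idx = [0, 0, 1, 1, 2, 3]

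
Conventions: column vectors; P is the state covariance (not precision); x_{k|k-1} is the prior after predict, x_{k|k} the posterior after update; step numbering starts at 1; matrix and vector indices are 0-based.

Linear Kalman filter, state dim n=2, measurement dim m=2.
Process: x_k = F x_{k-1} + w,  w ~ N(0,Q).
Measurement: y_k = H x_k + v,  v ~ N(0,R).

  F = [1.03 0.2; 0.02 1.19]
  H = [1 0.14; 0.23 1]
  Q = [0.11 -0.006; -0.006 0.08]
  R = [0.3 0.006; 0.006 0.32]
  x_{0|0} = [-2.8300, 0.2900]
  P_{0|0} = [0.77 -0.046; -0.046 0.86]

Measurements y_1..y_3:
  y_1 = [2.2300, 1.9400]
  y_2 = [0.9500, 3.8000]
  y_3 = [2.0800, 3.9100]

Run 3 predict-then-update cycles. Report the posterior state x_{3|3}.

step 1: x^-=[-2.8569, 0.2885]  P^-=[0.9423 0.1580; 0.1580 1.2960]  S=[1.3120 0.5672; 0.5672 1.7385]  K=[0.7474 -0.0283; -0.0846 0.7939]  nu=[5.0465, 2.3086]  x^+=[0.8493, 1.6946]  P^+=[0.2322 -0.0580; -0.0580 0.2669]
step 2: x^-=[1.2137, 2.0336]  P^-=[0.3431 -0.0090; -0.0090 0.4553]  S=[0.6495 0.1394; 0.1394 0.7893]  K=[0.5273 -0.0045; -0.0404 0.5813]  nu=[-0.5484, 1.4872]  x^+=[0.9178, 2.9204]  P^+=[0.1632 -0.0358; -0.0358 0.1940]
step 3: x^-=[1.5294, 3.4936]  P^-=[0.2761 -0.0005; -0.0005 0.3531]  S=[0.5829 0.1184; 0.1184 0.6875]  K=[0.4715 0.0104; -0.0211 0.5171]  nu=[0.0614, 0.0646]  x^+=[1.5591, 3.5257]  P^+=[0.1453 -0.0273; -0.0273 0.1716]

x_post = [1.5591, 3.5257]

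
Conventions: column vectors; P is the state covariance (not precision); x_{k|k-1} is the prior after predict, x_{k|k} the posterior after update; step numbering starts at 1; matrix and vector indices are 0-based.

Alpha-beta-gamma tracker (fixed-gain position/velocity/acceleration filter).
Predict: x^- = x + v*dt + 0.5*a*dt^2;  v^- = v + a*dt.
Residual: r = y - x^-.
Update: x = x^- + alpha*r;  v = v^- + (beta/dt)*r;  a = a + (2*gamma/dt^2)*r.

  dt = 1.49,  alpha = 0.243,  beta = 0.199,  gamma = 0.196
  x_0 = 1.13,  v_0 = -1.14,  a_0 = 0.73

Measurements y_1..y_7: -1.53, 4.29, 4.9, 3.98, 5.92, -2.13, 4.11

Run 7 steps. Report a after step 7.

step 1: x_pred=0.2417  r=-1.7717  x^+=-0.1888  v^+=-0.2889  a^+=0.4172
step 2: x_pred=-0.1562  r=4.4462  x^+=0.9242  v^+=0.9265  a^+=1.2022
step 3: x_pred=3.6392  r=1.2608  x^+=3.9456  v^+=2.8862  a^+=1.4248
step 4: x_pred=9.8276  r=-5.8476  x^+=8.4067  v^+=4.2282  a^+=0.3923
step 5: x_pred=15.1422  r=-9.2222  x^+=12.9012  v^+=3.5811  a^+=-1.2360
step 6: x_pred=16.8650  r=-18.9950  x^+=12.2492  v^+=-0.7975  a^+=-4.5899
step 7: x_pred=5.9659  r=-1.8559  x^+=5.5149  v^+=-7.8844  a^+=-4.9176

a_post = -4.9176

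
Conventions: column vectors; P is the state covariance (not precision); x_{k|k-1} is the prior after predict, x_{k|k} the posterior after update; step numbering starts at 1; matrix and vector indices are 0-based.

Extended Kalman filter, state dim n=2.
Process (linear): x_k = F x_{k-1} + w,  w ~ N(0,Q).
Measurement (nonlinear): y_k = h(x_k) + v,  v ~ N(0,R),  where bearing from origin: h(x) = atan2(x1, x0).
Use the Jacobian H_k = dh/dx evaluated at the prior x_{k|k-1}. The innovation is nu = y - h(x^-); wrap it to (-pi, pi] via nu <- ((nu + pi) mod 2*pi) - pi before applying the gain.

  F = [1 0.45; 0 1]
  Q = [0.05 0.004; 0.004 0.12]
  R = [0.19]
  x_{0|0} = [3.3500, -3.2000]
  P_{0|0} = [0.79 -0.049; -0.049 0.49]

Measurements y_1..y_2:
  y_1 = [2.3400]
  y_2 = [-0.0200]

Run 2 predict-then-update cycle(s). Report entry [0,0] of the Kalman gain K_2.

K[0,0] = 0.5536

step 1: x^-=[1.9100, -3.2000]  P^-=[0.8951 0.1755; 0.1755 0.6100]  H_jac=[0.2304 0.1375]  S=[0.2602]  K=[0.8855; 0.4779]  nu=[-2.9105]  x^+=[-0.6672, -4.5908]  P^+=[0.6911 0.0654; 0.0654 0.5506]
step 2: x^-=[-2.7330, -4.5908]  P^-=[0.9115 0.3172; 0.3172 0.6706]  H_jac=[0.1608 -0.0957]  S=[0.2100]  K=[0.5536; -0.0628]  nu=[2.0878]  x^+=[-1.5773, -4.7220]  P^+=[0.8472 0.3245; 0.3245 0.6698]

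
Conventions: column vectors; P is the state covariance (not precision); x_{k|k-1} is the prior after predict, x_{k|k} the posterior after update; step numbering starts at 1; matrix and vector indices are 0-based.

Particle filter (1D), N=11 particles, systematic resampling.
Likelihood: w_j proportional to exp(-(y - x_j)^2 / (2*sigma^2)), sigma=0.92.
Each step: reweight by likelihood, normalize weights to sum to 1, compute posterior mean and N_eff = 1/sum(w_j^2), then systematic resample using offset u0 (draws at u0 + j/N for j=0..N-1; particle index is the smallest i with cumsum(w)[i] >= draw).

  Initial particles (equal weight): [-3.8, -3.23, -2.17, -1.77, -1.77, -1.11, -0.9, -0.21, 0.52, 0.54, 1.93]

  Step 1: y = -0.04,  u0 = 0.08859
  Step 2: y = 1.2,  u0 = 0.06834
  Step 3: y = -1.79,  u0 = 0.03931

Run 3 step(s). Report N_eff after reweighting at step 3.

N_eff = 4.7967

step 1: w=[0.0001, 0.0006, 0.0159, 0.0397, 0.0397, 0.1182, 0.1502, 0.2285, 0.1931, 0.1906, 0.0235]  mean=-0.2428  Neff=6.0124  idx=[4, 5, 6, 6, 7, 7, 8, 8, 9, 9, 10]
step 2: w=[0.0012, 0.0093, 0.0160, 0.0160, 0.0670, 0.0670, 0.1650, 0.1650, 0.1676, 0.1676, 0.1583]  mean=0.5887  Neff=6.8837  idx=[4, 5, 6, 6, 7, 8, 8, 9, 9, 10, 10]
step 3: w=[0.3058, 0.3058, 0.0571, 0.0571, 0.0571, 0.0541, 0.0541, 0.0541, 0.0541, 0.0004, 0.0004]  mean=0.0790  Neff=4.7967  idx=[0, 0, 0, 1, 1, 1, 1, 3, 4, 6, 8]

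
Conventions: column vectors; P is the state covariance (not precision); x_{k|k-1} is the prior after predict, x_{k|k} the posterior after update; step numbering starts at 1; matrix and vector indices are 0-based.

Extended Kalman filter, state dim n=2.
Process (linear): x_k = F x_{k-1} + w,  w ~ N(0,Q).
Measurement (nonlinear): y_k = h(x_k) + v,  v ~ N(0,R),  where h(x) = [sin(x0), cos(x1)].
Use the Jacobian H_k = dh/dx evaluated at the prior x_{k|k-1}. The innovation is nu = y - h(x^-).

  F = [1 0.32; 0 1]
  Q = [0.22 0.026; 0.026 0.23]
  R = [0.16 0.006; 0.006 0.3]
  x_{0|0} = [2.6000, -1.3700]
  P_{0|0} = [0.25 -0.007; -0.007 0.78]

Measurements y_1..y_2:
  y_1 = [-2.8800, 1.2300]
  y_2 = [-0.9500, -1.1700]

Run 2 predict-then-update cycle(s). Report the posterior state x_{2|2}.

step 1: x^-=[2.1616, -1.3700]  P^-=[0.5454 0.2686; 0.2686 1.0100]  H_jac=[-0.5570 0.0000; 0.0000 0.9799]  S=[0.3292 -0.1406; -0.1406 1.2698]  K=[-0.8757 0.1103; -0.1276 0.7653]  nu=[-3.7105, 1.0306]  x^+=[5.5244, -0.1079]  P^+=[0.2503 0.0284; 0.0284 0.2335]
step 2: x^-=[5.4899, -0.1079]  P^-=[0.5124 0.1291; 0.1291 0.4635]  H_jac=[0.7015 0.0000; 0.0000 0.1077]  S=[0.4122 0.0158; 0.0158 0.3054]  K=[0.8721 0.0005; 0.2140 0.1524]  nu=[-0.2373, -2.1642]  x^+=[5.2817, -0.4884]  P^+=[0.1989 0.0501; 0.0501 0.4365]

x_post = [5.2817, -0.4884]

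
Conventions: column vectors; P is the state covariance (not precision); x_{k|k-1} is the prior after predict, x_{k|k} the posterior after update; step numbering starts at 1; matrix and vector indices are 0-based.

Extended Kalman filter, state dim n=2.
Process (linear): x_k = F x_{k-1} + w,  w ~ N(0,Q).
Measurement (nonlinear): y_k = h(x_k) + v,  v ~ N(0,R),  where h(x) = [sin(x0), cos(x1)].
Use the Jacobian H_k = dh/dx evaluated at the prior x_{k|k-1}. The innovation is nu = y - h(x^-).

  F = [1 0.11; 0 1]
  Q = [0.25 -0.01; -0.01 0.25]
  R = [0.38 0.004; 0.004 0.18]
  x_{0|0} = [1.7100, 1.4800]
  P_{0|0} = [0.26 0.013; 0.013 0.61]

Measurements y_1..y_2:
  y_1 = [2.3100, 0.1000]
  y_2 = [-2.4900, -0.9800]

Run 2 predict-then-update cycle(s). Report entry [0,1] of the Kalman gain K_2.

step 1: x^-=[1.8728, 1.4800]  P^-=[0.5202 0.0701; 0.0701 0.8600]  H_jac=[-0.2974 0.0000; 0.0000 -0.9959]  S=[0.4260 0.0248; 0.0248 1.0329]  K=[-0.3598 -0.0590; -0.0007 -0.8291]  nu=[1.3553, 0.0093]  x^+=[1.3846, 1.4713]  P^+=[0.4605 0.0121; 0.0121 0.1499]
step 2: x^-=[1.5465, 1.4713]  P^-=[0.7149 0.0186; 0.0186 0.3999]  H_jac=[0.0243 0.0000; 0.0000 -0.9950]  S=[0.3804 0.0036; 0.0036 0.5759]  K=[0.0460 -0.0324; 0.0076 -0.6909]  nu=[-3.4897, -1.0794]  x^+=[1.4210, 2.1904]  P^+=[0.7135 0.0057; 0.0057 0.1250]

K[0,1] = -0.0324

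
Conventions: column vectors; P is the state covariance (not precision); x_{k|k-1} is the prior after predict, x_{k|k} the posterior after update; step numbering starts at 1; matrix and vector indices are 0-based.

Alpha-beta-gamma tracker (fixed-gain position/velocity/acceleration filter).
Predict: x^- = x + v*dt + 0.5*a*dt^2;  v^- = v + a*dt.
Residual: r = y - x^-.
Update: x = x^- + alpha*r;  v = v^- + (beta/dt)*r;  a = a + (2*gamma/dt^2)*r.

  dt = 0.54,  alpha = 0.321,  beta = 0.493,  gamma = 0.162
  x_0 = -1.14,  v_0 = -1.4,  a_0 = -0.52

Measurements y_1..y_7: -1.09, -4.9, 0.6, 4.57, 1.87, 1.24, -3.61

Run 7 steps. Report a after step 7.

step 1: x_pred=-1.9718  r=0.8818  x^+=-1.6888  v^+=-0.8757  a^+=0.4598
step 2: x_pred=-2.0946  r=-2.8054  x^+=-2.9951  v^+=-3.1887  a^+=-2.6573
step 3: x_pred=-5.1045  r=5.7045  x^+=-3.2733  v^+=0.5843  a^+=3.6810
step 4: x_pred=-2.4211  r=6.9911  x^+=-0.1769  v^+=8.9547  a^+=11.4489
step 5: x_pred=6.3278  r=-4.4578  x^+=4.8969  v^+=11.0672  a^+=6.4957
step 6: x_pred=11.8202  r=-10.5802  x^+=8.4240  v^+=4.9156  a^+=-5.2601
step 7: x_pred=10.3115  r=-13.9215  x^+=5.8427  v^+=-10.6347  a^+=-20.7284

a_post = -20.7284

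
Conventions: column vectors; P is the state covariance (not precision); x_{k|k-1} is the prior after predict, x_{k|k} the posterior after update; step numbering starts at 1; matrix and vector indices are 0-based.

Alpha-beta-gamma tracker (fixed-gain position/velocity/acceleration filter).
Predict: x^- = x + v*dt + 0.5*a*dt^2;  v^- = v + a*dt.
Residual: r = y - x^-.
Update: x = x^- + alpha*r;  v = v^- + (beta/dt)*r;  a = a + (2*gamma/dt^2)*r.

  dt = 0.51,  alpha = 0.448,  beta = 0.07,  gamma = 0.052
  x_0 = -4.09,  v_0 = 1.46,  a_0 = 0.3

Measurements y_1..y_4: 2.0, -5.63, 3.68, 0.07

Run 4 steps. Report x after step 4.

x_post = 1.7481

step 1: x_pred=-3.3064  r=5.3064  x^+=-0.9291  v^+=2.3413  a^+=2.4217
step 2: x_pred=0.5799  r=-6.2099  x^+=-2.2021  v^+=2.7241  a^+=-0.0613
step 3: x_pred=-0.8208  r=4.5008  x^+=1.1955  v^+=3.3106  a^+=1.7384
step 4: x_pred=3.1100  r=-3.0400  x^+=1.7481  v^+=3.7799  a^+=0.5228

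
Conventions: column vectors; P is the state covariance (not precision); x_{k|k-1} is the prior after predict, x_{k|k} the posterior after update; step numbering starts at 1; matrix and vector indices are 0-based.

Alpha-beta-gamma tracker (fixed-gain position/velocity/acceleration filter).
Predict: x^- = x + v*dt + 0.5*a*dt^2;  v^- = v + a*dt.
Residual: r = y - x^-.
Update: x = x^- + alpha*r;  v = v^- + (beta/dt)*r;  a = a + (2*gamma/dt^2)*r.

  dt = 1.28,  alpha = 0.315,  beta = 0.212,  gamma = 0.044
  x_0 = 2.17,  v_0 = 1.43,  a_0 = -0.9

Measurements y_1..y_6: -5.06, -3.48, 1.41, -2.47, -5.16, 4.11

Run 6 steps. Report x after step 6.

step 1: x_pred=3.2631  r=-8.3231  x^+=0.6413  v^+=-1.1005  a^+=-1.3470
step 2: x_pred=-1.8708  r=-1.6092  x^+=-2.3777  v^+=-3.0913  a^+=-1.4335
step 3: x_pred=-7.5088  r=8.9188  x^+=-4.6994  v^+=-3.4489  a^+=-0.9544
step 4: x_pred=-9.8959  r=7.4259  x^+=-7.5567  v^+=-3.4407  a^+=-0.5556
step 5: x_pred=-12.4159  r=7.2559  x^+=-10.1303  v^+=-2.9501  a^+=-0.1659
step 6: x_pred=-14.0423  r=18.1523  x^+=-8.3243  v^+=-0.1559  a^+=0.8091

x_post = -8.3243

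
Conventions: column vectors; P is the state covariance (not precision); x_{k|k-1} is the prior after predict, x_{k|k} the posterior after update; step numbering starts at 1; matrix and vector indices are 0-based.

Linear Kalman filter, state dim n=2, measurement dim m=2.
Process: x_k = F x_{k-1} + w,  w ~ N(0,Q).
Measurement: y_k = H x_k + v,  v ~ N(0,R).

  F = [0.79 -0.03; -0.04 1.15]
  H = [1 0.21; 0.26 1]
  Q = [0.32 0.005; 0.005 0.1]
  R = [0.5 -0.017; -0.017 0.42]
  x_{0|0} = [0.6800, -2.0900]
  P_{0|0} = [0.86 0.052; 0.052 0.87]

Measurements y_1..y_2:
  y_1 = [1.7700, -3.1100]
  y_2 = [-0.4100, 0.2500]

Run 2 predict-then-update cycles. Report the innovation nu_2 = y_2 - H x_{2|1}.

step 1: x^-=[0.5999, -2.4307]  P^-=[0.8550 -0.0049; -0.0049 1.2472]  S=[1.4080 0.4621; 0.4621 1.7224]  K=[0.6197 -0.0400; -0.0601 0.7395]  nu=[1.6805, -0.8353]  x^+=[1.6747, -3.1494]  P^+=[0.3345 -0.1143; -0.1143 0.3413]
step 2: x^-=[1.4175, -3.6888]  P^-=[0.5345 -0.1213; -0.1213 0.5624]  S=[1.0083 0.1121; 0.1121 0.9555]  K=[0.5094 -0.0413; -0.0658 0.5634]  nu=[-1.0529, 3.5703]  x^+=[0.7336, -1.6081]  P^+=[0.2759 -0.0978; -0.0978 0.2631]

innov = [-1.0529, 3.5703]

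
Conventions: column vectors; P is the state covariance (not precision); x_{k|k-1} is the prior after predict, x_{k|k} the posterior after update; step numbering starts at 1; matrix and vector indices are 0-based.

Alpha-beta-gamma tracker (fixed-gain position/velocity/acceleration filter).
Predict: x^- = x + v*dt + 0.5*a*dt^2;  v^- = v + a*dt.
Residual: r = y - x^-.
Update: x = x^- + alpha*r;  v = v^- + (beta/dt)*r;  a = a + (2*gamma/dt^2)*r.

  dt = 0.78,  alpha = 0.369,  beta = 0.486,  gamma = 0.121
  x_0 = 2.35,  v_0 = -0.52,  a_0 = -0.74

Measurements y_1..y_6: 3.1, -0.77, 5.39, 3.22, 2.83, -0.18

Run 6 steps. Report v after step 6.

step 1: x_pred=1.7193  r=1.3807  x^+=2.2288  v^+=-0.2369  a^+=-0.1908
step 2: x_pred=1.9859  r=-2.7559  x^+=0.9690  v^+=-2.1029  a^+=-1.2870
step 3: x_pred=-1.0628  r=6.4528  x^+=1.3183  v^+=0.9138  a^+=1.2797
step 4: x_pred=2.4203  r=0.7997  x^+=2.7154  v^+=2.4102  a^+=1.5977
step 5: x_pred=5.0814  r=-2.2514  x^+=4.2506  v^+=2.2536  a^+=0.7022
step 6: x_pred=6.2221  r=-6.4021  x^+=3.8597  v^+=-1.1876  a^+=-1.8443

v_post = -1.1876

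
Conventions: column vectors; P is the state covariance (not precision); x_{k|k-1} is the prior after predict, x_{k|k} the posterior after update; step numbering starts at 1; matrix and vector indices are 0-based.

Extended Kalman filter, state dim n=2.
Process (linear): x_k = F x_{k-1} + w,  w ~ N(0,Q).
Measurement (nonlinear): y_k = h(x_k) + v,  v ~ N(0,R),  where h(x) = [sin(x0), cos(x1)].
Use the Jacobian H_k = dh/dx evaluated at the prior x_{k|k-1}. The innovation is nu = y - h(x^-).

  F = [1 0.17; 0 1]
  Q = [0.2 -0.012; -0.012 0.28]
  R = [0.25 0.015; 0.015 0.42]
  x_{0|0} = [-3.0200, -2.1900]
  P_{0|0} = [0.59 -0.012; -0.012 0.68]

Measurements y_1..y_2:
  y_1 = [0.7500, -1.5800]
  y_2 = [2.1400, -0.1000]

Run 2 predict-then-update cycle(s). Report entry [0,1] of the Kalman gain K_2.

step 1: x^-=[-3.3923, -2.1900]  P^-=[0.8056 0.0916; 0.0916 0.9600]  H_jac=[-0.9687 0.0000; 0.0000 0.8143]  S=[1.0060 -0.0573; -0.0573 1.0566]  K=[-0.7741 0.0286; -0.0462 0.7374]  nu=[0.5019, -0.9996]  x^+=[-3.8095, -2.9503]  P^+=[0.1993 0.0005; 0.0005 0.3794]
step 2: x^-=[-4.3110, -2.9503]  P^-=[0.4105 0.0530; 0.0530 0.6594]  H_jac=[-0.3907 0.0000; 0.0000 0.1901]  S=[0.3127 0.0111; 0.0111 0.4438]  K=[-0.5142 0.0355; -0.0763 0.2844]  nu=[1.2195, 0.8818]  x^+=[-4.9067, -2.7926]  P^+=[0.3277 0.0379; 0.0379 0.6222]

K[0,1] = 0.0355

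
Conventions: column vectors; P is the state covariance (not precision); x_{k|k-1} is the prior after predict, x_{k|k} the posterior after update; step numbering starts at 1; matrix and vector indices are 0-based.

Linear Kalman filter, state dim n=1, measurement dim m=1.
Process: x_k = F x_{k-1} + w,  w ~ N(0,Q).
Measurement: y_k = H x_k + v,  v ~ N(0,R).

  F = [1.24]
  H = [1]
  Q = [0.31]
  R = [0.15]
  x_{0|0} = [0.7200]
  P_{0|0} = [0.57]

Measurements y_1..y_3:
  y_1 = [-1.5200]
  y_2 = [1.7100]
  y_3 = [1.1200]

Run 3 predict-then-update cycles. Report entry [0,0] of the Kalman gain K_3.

step 1: x^-=[0.8928]  P^-=[1.1864]  S=[1.3364]  K=[0.8878]  nu=[-2.4128]  x^+=[-1.2492]  P^+=[0.1332]
step 2: x^-=[-1.5490]  P^-=[0.5148]  S=[0.6648]  K=[0.7744]  nu=[3.2590]  x^+=[0.9746]  P^+=[0.1162]
step 3: x^-=[1.2085]  P^-=[0.4886]  S=[0.6386]  K=[0.7651]  nu=[-0.0885]  x^+=[1.1408]  P^+=[0.1148]

K[0,0] = 0.7651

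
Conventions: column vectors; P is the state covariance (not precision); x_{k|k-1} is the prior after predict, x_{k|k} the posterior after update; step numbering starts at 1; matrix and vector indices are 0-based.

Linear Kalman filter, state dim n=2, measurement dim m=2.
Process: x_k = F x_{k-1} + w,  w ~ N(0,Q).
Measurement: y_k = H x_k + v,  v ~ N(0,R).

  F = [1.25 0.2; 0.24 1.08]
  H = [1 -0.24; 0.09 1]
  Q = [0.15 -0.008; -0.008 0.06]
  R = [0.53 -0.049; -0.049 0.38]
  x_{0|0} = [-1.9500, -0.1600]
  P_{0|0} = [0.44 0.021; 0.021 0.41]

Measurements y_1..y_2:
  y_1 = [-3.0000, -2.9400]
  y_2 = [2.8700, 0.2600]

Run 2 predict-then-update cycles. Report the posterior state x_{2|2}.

step 1: x^-=[-2.4695, -0.6408]  P^-=[0.8644 0.2419; 0.2419 0.5745]  S=[1.3114 0.1276; 0.1276 1.0050]  K=[0.5912 0.2430; 0.0219 0.5905]  nu=[-0.6843, -2.0769]  x^+=[-3.3789, -1.8822]  P^+=[0.3100 0.0355; 0.0355 0.2201]
step 2: x^-=[-4.6000, -2.8437]  P^-=[0.6609 0.1821; 0.1821 0.3530]  S=[1.1238 0.1040; 0.1040 0.7711]  K=[0.5268 0.2423; 0.0429 0.4732]  nu=[6.7875, 3.5177]  x^+=[-0.1722, -0.8877]  P^+=[0.2772 0.0413; 0.0413 0.1740]

x_post = [-0.1722, -0.8877]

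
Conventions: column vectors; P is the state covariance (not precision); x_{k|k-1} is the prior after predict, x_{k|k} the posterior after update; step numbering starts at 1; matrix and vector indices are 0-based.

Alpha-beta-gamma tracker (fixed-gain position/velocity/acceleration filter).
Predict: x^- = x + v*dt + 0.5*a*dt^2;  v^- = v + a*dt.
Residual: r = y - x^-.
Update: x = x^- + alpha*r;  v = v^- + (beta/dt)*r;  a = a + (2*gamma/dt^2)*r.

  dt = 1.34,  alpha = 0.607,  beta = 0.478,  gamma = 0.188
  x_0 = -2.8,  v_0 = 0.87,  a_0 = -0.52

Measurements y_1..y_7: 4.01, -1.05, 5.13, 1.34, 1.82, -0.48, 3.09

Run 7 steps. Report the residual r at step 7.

step 1: x_pred=-2.1011  r=6.1111  x^+=1.6084  v^+=2.3531  a^+=0.7597
step 2: x_pred=5.4436  r=-6.4936  x^+=1.5020  v^+=1.0547  a^+=-0.6001
step 3: x_pred=2.3765  r=2.7535  x^+=4.0479  v^+=1.2328  a^+=-0.0235
step 4: x_pred=5.6787  r=-4.3387  x^+=3.0451  v^+=-0.3464  a^+=-0.9320
step 5: x_pred=1.7442  r=0.0758  x^+=1.7902  v^+=-1.5683  a^+=-0.9162
step 6: x_pred=-1.1338  r=0.6538  x^+=-0.7370  v^+=-2.5627  a^+=-0.7792
step 7: x_pred=-4.8706  r=7.9606  x^+=-0.0385  v^+=-0.7672  a^+=0.8877

resid = 7.9606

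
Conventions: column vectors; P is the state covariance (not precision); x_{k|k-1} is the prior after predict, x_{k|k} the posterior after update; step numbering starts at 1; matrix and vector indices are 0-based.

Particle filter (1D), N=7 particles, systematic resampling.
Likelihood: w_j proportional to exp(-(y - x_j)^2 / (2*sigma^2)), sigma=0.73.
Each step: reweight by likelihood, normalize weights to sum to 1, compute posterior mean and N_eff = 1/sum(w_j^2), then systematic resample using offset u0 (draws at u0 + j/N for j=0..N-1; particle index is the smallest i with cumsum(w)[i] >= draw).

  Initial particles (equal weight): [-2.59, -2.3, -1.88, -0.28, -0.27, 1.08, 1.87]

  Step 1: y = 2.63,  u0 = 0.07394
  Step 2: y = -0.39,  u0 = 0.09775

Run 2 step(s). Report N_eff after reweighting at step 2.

step 1: w=[0.0000, 0.0000, 0.0000, 0.0005, 0.0005, 0.1527, 0.8462]  mean=1.7471  Neff=1.3524  idx=[5, 6, 6, 6, 6, 6, 6]
step 2: w=[0.7257, 0.0457, 0.0457, 0.0457, 0.0457, 0.0457, 0.0457]  mean=1.2967  Neff=1.8546  idx=[0, 0, 0, 0, 0, 2, 6]

N_eff = 1.8546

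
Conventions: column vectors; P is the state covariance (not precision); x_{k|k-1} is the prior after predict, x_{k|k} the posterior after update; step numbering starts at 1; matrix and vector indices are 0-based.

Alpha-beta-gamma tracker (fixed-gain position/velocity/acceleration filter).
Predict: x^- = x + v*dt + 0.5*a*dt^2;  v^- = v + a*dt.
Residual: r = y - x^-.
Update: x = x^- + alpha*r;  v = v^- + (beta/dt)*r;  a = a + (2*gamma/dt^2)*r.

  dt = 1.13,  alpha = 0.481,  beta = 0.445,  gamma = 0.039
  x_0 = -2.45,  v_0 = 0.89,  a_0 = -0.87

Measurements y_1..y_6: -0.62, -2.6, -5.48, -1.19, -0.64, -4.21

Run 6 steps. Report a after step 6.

step 1: x_pred=-1.9998  r=1.3798  x^+=-1.3361  v^+=0.4503  a^+=-0.7857
step 2: x_pred=-1.3289  r=-1.2711  x^+=-1.9403  v^+=-0.9382  a^+=-0.8634
step 3: x_pred=-3.5517  r=-1.9283  x^+=-4.4792  v^+=-2.6731  a^+=-0.9812
step 4: x_pred=-8.1263  r=6.9363  x^+=-4.7899  v^+=-1.0503  a^+=-0.5574
step 5: x_pred=-6.3327  r=5.6927  x^+=-3.5945  v^+=0.5616  a^+=-0.2097
step 6: x_pred=-3.0938  r=-1.1162  x^+=-3.6307  v^+=-0.1150  a^+=-0.2779

a_post = -0.2779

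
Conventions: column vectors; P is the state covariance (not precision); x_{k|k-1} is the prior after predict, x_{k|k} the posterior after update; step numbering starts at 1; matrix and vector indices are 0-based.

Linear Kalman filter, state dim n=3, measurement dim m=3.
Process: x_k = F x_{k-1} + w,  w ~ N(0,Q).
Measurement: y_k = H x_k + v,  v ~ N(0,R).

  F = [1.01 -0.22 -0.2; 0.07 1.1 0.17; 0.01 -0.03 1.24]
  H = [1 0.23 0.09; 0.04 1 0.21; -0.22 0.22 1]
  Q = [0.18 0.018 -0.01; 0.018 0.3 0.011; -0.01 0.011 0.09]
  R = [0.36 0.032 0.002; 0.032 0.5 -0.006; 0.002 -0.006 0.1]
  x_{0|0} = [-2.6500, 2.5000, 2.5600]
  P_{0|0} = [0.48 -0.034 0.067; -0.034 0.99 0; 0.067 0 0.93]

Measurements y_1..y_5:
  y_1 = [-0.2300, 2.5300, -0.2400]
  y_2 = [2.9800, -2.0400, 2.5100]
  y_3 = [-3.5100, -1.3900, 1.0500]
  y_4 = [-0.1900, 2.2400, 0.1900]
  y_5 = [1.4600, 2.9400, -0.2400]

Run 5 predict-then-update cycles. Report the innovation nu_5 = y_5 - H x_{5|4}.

innov = [2.3778, 2.2167, -1.1170]

step 1: x^-=[-3.7385, 2.9997, 3.0729]  P^-=[0.7428 -0.2459 -0.1444; -0.2459 1.5235 0.1803; -0.1444 0.1803 1.5226]  S=[1.0641 0.1868 -0.0854; 0.1868 2.1455 0.8839; -0.0854 0.8839 1.8990]  K=[0.6473 -0.1296 -0.1011; -0.0211 0.7446 -0.0476; 0.1341 -0.1603 0.9201]  nu=[2.5420, -0.9655, -4.7953]  x^+=[-1.4829, 2.4553, -0.8435]  P^+=[0.2384 -0.0654 0.0588; -0.0654 0.3979 -0.1112; 0.0588 -0.1112 0.1306]
step 2: x^-=[-1.8692, 2.4536, -1.1344]  P^-=[0.4432 -0.0996 0.0679; -0.0996 0.7361 -0.1209; 0.0679 -0.1209 0.3010]  S=[0.8060 0.1220 -0.0116; 0.1220 1.1925 0.1094; -0.0116 0.1094 0.3846]  K=[0.5436 -0.1043 -0.0877; -0.0172 0.5950 -0.0060; 0.1123 -0.1230 0.7129]  nu=[4.3869, -4.1806, 2.6934]  x^+=[0.7150, -0.1252, 1.7927]  P^+=[0.1999 -0.0524 0.0484; -0.0524 0.3170 -0.0855; 0.0484 -0.0855 0.1017]
step 3: x^-=[0.3912, 0.2171, 2.2339]  P^-=[0.3995 -0.0758 0.0540; -0.0758 0.6486 -0.0902; 0.0540 -0.0902 0.2543]  S=[0.7670 0.1245 -0.0127; 0.1245 1.1174 0.1079; -0.0127 0.1079 0.3489]  K=[0.5177 -0.0916 -0.0979; -0.0052 0.5589 0.0252; 0.1017 -0.1075 0.6748]  nu=[-4.1522, -2.0918, -1.1456]  x^+=[-1.4546, -0.9593, 1.2633]  P^+=[0.1898 -0.0454 0.0435; -0.0454 0.2970 -0.0762; 0.0435 -0.0762 0.0947]
step 4: x^-=[-1.5108, -0.9423, 1.5807]  P^-=[0.3876 -0.0669 0.0466; -0.0669 0.6286 -0.0788; 0.0466 -0.0788 0.2426]  S=[0.7572 0.1282 -0.0149; 0.1282 1.1022 0.1113; -0.0149 0.1113 0.3431]  K=[0.5097 -0.0864 -0.1053; 0.0010 0.5488 0.0385; 0.0968 -0.1018 0.6640]  nu=[1.3953, 2.9108, -1.5158]  x^+=[-0.8915, 0.5983, 0.4130]  P^+=[0.1865 -0.0424 0.0414; -0.0424 0.2912 -0.0728; 0.0414 -0.0728 0.0923]
step 5: x^-=[-1.1146, 0.6660, 0.4853]  P^-=[0.3838 -0.0636 0.0435; -0.0636 0.6232 -0.0747; 0.0435 -0.0747 0.2387]  S=[0.7542 0.1299 -0.0163; 0.1299 1.0986 0.1128; -0.0163 0.1128 0.3416]  K=[0.5069 -0.0844 -0.1089; 0.0037 0.5457 0.0435; 0.0948 -0.0998 0.6602]  nu=[2.3778, 2.2167, -1.1170]  x^+=[0.0252, 1.8359, -0.2481]  P^+=[0.1854 -0.0412 0.0405; -0.0412 0.2894 -0.0717; 0.0405 -0.0717 0.0915]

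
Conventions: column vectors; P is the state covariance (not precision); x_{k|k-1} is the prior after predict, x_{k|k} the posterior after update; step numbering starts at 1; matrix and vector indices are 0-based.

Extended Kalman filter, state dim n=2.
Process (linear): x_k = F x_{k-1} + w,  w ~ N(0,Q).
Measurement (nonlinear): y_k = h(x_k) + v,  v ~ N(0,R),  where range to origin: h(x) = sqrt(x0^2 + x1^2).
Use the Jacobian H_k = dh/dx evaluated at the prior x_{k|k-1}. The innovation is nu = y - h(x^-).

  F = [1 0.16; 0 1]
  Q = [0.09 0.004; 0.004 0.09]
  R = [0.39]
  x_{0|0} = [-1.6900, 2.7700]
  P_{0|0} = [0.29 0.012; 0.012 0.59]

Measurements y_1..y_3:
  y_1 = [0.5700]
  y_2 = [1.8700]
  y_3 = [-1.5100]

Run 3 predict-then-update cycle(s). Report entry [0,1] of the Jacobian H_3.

H_jac[0,1] = 0.8831

step 1: x^-=[-1.2468, 2.7700]  P^-=[0.3989 0.1104; 0.1104 0.6800]  H_jac=[-0.4104 0.9119]  S=[0.9400]  K=[-0.0671; 0.6114]  nu=[-2.4677]  x^+=[-1.0812, 1.2611]  P^+=[0.3947 0.1490; 0.1490 0.3286]
step 2: x^-=[-0.8794, 1.2611]  P^-=[0.5408 0.2055; 0.2055 0.4186]  H_jac=[-0.5720 0.8203]  S=[0.6557]  K=[-0.2146; 0.3443]  nu=[0.3325]  x^+=[-0.9508, 1.3756]  P^+=[0.5106 0.2540; 0.2540 0.3408]
step 3: x^-=[-0.7307, 1.3756]  P^-=[0.6906 0.3125; 0.3125 0.4308]  H_jac=[-0.4691 0.8831]  S=[0.6190]  K=[-0.0775; 0.3778]  nu=[-3.0677]  x^+=[-0.4931, 0.2167]  P^+=[0.6869 0.3306; 0.3306 0.3425]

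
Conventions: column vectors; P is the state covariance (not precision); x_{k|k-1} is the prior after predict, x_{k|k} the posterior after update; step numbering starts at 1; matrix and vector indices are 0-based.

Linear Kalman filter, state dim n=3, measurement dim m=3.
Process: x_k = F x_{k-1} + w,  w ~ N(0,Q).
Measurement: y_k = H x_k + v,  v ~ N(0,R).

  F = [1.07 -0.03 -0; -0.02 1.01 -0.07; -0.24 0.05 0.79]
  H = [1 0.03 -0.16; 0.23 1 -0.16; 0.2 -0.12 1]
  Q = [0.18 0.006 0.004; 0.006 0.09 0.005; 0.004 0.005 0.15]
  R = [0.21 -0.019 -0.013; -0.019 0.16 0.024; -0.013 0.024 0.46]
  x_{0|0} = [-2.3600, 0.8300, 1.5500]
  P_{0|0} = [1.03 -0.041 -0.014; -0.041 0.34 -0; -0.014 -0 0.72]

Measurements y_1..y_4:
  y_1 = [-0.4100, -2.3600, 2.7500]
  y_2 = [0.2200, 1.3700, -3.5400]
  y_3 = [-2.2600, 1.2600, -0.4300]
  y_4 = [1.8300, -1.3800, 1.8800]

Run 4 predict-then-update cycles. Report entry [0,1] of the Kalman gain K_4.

K[0,1] = 0.0800

step 1: x^-=[-2.5501, 0.7770, 1.8324]  P^-=[1.3622 -0.0696 -0.2753; -0.0696 0.4424 -0.0027; -0.2753 -0.0027 0.6658]  S=[1.6736 0.3091 -0.1074; 0.3091 0.6806 -0.1423; -0.1074 -0.1423 1.0805]  K=[0.8333 0.0644 0.0964; -0.1626 0.7034 0.0119; -0.1829 -0.0577 0.5398]  nu=[2.4100, -2.2573, 1.5209]  x^+=[-0.5407, -1.1846, 2.3426]  P^+=[0.1731 -0.0438 -0.0048; -0.0438 0.1339 0.0493; -0.0048 0.0493 0.2562]
step 2: x^-=[-0.5430, -1.3496, 1.9212]  P^-=[0.3811 -0.0486 -0.0486; -0.0486 0.2227 0.0482; -0.0486 0.0482 0.3270]  S=[0.6118 0.0363 -0.0290; 0.0363 0.3770 -0.0063; -0.0290 -0.0063 0.7767]  K=[0.6326 0.0642 0.0673; -0.1132 0.5517 0.0155; -0.1426 -0.0200 0.3955]  nu=[1.1109, 3.1519, -5.5146]  x^+=[-0.0087, 0.1784, -0.4813]  P^+=[0.1308 -0.0311 -0.0056; -0.0311 0.1044 0.0406; -0.0056 0.0406 0.1893]
step 3: x^-=[-0.0146, 0.2140, -0.3692]  P^-=[0.3318 -0.0331 -0.0373; -0.0331 0.1930 0.0402; -0.0373 0.0402 0.2820]  S=[0.5588 0.0377 -0.0229; 0.0377 0.3525 -0.0011; -0.0229 -0.0011 0.7351]  K=[0.6002 0.0756 0.0637; -0.0949 0.5180 0.0121; -0.1290 -0.0233 0.3629]  nu=[-2.3109, 0.9903, -0.0322]  x^+=[-1.3289, 0.9458, -0.1058]  P^+=[0.1238 -0.0270 -0.0047; -0.0270 0.0970 0.0363; -0.0047 0.0363 0.1733]
step 4: x^-=[-1.4503, 0.9892, 0.2826]  P^-=[0.3236 -0.0284 -0.0344; -0.0284 0.1858 0.0363; -0.0344 0.0363 0.2709]  S=[0.5497 0.0402 -0.0206; 0.0402 0.3477 -0.0015; -0.0206 -0.0015 0.7254]  K=[0.5937 0.0800 0.0635; -0.0889 0.5092 0.0100; -0.1242 -0.0272 0.3543]  nu=[3.2959, -1.9904, 2.0061]  x^+=[0.4747, -0.2972, 0.6382]  P^+=[0.1224 -0.0258 -0.0042; -0.0258 0.0948 0.0345; -0.0042 0.0345 0.1689]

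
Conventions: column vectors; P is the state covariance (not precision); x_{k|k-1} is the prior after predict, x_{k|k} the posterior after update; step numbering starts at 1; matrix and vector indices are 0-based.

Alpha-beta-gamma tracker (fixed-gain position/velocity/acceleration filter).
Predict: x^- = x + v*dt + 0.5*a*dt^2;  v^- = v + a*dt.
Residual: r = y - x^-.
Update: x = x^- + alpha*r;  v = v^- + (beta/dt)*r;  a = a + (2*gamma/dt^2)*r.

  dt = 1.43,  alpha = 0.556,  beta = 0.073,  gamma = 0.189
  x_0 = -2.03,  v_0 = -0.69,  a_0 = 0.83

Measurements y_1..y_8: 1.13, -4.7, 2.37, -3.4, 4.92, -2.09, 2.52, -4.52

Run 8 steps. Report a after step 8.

a_post = -0.4711

step 1: x_pred=-2.1681  r=3.2981  x^+=-0.3343  v^+=0.6653  a^+=1.4396
step 2: x_pred=2.0890  r=-6.7890  x^+=-1.6857  v^+=2.3774  a^+=0.1847
step 3: x_pred=1.9028  r=0.4672  x^+=2.1626  v^+=2.6654  a^+=0.2711
step 4: x_pred=6.2512  r=-9.6512  x^+=0.8851  v^+=2.5603  a^+=-1.5130
step 5: x_pred=2.9995  r=1.9205  x^+=4.0673  v^+=0.4948  a^+=-1.1579
step 6: x_pred=3.5909  r=-5.6809  x^+=0.4323  v^+=-1.4510  a^+=-2.2081
step 7: x_pred=-3.9003  r=6.4203  x^+=-0.3306  v^+=-4.2808  a^+=-1.0213
step 8: x_pred=-7.4964  r=2.9764  x^+=-5.8415  v^+=-5.5893  a^+=-0.4711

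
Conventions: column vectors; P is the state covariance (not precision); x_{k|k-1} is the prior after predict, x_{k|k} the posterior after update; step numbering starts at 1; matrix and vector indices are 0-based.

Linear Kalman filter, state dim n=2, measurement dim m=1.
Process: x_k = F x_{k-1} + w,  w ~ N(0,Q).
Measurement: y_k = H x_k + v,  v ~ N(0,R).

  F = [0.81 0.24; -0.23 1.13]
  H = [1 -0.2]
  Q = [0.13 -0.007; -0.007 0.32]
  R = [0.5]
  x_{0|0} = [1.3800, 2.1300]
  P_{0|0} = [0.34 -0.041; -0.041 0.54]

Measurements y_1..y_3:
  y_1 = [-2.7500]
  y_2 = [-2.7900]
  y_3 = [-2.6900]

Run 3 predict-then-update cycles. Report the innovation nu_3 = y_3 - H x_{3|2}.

innov = [-2.3970]

step 1: x^-=[1.6290, 2.0895]  P^-=[0.3682 0.0408; 0.0408 1.0488]  S=[0.8939]  K=[0.4028; -0.1890]  nu=[-3.9611]  x^+=[0.0334, 2.8381]  P^+=[0.2232 0.1089; 0.1089 1.0169]
step 2: x^-=[0.7082, 3.1994]  P^-=[0.3773 0.3209; 0.3209 1.5737]  S=[0.8119]  K=[0.3857; 0.0075]  nu=[-2.8583]  x^+=[-0.3943, 3.1778]  P^+=[0.2566 0.3185; 0.3185 1.5736]
step 3: x^-=[0.4433, 3.6816]  P^-=[0.5128 0.6459; 0.6459 2.1774]  S=[0.8415]  K=[0.4559; 0.2501]  nu=[-2.3970]  x^+=[-0.6494, 3.0822]  P^+=[0.3379 0.5500; 0.5500 2.1248]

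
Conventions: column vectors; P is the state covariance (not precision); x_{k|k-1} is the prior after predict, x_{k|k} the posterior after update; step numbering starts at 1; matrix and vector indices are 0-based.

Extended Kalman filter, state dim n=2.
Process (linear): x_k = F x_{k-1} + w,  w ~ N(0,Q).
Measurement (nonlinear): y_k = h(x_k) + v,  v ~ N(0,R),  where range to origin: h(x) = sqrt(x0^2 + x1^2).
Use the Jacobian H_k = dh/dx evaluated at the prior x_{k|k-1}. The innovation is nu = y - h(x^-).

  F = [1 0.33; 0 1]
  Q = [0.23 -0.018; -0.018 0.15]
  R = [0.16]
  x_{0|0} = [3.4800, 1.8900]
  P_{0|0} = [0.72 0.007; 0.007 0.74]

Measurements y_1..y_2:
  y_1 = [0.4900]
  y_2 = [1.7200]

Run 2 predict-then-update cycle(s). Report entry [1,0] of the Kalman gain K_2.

K[1,0] = 0.1486

step 1: x^-=[4.1037, 1.8900]  P^-=[1.0352 0.2332; 0.2332 0.8900]  H_jac=[0.9083 0.4183]  S=[1.3470]  K=[0.7705; 0.4336]  nu=[-4.0280]  x^+=[1.0002, 0.1433]  P^+=[0.2356 -0.2168; -0.2168 0.6367]
step 2: x^-=[1.0475, 0.1433]  P^-=[0.3918 -0.0247; -0.0247 0.7867]  H_jac=[0.9908 0.1355]  S=[0.5524]  K=[0.6967; 0.1486]  nu=[0.6627]  x^+=[1.5092, 0.2418]  P^+=[0.1237 -0.0819; -0.0819 0.7745]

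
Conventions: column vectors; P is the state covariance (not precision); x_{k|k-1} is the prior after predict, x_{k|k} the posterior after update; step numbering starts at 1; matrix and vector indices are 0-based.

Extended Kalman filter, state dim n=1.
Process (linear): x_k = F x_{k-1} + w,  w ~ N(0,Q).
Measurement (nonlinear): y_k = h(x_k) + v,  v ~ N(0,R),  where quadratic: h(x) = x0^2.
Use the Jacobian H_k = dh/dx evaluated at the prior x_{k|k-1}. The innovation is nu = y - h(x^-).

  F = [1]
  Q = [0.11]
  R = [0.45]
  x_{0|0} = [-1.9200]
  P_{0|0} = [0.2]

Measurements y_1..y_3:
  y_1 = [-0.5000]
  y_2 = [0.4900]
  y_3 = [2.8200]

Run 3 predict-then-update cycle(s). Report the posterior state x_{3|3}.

x_post = [-1.4957]

step 1: x^-=[-1.9200]  P^-=[0.3100]  H_jac=[-3.8400]  S=[5.0211]  K=[-0.2371]  nu=[-4.1864]  x^+=[-0.9275]  P^+=[0.0278]
step 2: x^-=[-0.9275]  P^-=[0.1378]  H_jac=[-1.8550]  S=[0.9241]  K=[-0.2766]  nu=[-0.3703]  x^+=[-0.8251]  P^+=[0.0671]
step 3: x^-=[-0.8251]  P^-=[0.1771]  H_jac=[-1.6502]  S=[0.9322]  K=[-0.3135]  nu=[2.1392]  x^+=[-1.4957]  P^+=[0.0855]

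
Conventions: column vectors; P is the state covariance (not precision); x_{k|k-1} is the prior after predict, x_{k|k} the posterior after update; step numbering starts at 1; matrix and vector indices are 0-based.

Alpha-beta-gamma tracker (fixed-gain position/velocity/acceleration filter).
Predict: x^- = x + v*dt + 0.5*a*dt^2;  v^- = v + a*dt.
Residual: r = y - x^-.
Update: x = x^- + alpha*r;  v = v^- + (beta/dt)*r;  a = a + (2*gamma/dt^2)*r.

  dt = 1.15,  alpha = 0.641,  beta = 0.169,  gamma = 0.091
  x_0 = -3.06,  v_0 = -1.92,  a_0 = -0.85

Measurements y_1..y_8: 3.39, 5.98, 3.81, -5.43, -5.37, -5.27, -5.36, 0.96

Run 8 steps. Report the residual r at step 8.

step 1: x_pred=-5.8301  r=9.2201  x^+=0.0800  v^+=-1.5426  a^+=0.4188
step 2: x_pred=-1.4170  r=7.3970  x^+=3.3245  v^+=0.0262  a^+=1.4368
step 3: x_pred=4.3047  r=-0.4947  x^+=3.9876  v^+=1.6058  a^+=1.3687
step 4: x_pred=6.7393  r=-12.1693  x^+=-1.0612  v^+=1.3915  a^+=-0.3060
step 5: x_pred=0.3366  r=-5.7066  x^+=-3.3213  v^+=0.2010  a^+=-1.0913
step 6: x_pred=-3.8118  r=-1.4582  x^+=-4.7465  v^+=-1.2683  a^+=-1.2920
step 7: x_pred=-7.0595  r=1.6995  x^+=-5.9701  v^+=-2.5044  a^+=-1.0581
step 8: x_pred=-9.5498  r=10.5098  x^+=-2.8130  v^+=-2.1767  a^+=0.3882

resid = 10.5098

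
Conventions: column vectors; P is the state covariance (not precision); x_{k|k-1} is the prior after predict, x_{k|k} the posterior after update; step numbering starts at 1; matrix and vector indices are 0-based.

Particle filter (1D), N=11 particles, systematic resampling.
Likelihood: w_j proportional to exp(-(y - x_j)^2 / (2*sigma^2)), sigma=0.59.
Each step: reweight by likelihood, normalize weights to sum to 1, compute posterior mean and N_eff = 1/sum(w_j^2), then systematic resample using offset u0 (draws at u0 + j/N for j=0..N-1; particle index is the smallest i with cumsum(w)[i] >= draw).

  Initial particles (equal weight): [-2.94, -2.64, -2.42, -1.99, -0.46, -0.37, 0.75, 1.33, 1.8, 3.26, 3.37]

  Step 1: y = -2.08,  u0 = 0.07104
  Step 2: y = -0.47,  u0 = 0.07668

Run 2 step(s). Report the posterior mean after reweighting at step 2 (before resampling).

step 1: w=[0.1210, 0.2231, 0.2965, 0.3460, 0.0081, 0.0052, 0.0000, 0.0000, 0.0000, 0.0000, 0.0000]  mean=-2.3566  Neff=3.6741  idx=[0, 1, 1, 1, 2, 2, 2, 3, 3, 3, 3]
step 2: w=[0.0010, 0.0072, 0.0072, 0.0072, 0.0263, 0.0263, 0.0263, 0.2246, 0.2246, 0.2246, 0.2246]  mean=-2.0389  Neff=4.9004  idx=[6, 7, 7, 8, 8, 8, 9, 9, 10, 10, 10]

post_mean = -2.0389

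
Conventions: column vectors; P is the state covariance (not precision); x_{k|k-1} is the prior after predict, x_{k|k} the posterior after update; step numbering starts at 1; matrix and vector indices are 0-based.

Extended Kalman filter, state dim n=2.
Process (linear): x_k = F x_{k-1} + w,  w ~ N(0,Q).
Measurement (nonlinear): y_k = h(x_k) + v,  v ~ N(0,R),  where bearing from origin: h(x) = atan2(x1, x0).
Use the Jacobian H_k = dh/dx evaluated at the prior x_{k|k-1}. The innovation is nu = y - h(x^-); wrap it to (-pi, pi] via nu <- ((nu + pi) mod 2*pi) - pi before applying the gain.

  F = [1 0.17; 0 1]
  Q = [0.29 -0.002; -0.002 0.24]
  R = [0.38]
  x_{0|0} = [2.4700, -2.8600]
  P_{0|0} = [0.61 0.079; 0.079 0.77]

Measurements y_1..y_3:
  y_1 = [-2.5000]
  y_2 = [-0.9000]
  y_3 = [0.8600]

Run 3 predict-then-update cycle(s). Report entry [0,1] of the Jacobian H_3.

H_jac[0,1] = 0.0273

step 1: x^-=[1.9838, -2.8600]  P^-=[0.9491 0.2079; 0.2079 1.0100]  H_jac=[0.2361 0.1637]  S=[0.4760]  K=[0.5422; 0.4505]  nu=[-1.5356]  x^+=[1.1512, -3.5518]  P^+=[0.8092 0.0916; 0.0916 0.9134]
step 2: x^-=[0.5474, -3.5518]  P^-=[1.1567 0.2449; 0.2449 1.1534]  H_jac=[0.2750 0.0424]  S=[0.4753]  K=[0.6912; 0.2446]  nu=[0.5179]  x^+=[0.9054, -3.4252]  P^+=[0.9297 0.1646; 0.1646 1.1250]
step 3: x^-=[0.3231, -3.4252]  P^-=[1.3081 0.3538; 0.3538 1.3650]  H_jac=[0.2894 0.0273]  S=[0.4962]  K=[0.7824; 0.2814]  nu=[2.3368]  x^+=[2.1514, -2.7675]  P^+=[1.0044 0.2445; 0.2445 1.3257]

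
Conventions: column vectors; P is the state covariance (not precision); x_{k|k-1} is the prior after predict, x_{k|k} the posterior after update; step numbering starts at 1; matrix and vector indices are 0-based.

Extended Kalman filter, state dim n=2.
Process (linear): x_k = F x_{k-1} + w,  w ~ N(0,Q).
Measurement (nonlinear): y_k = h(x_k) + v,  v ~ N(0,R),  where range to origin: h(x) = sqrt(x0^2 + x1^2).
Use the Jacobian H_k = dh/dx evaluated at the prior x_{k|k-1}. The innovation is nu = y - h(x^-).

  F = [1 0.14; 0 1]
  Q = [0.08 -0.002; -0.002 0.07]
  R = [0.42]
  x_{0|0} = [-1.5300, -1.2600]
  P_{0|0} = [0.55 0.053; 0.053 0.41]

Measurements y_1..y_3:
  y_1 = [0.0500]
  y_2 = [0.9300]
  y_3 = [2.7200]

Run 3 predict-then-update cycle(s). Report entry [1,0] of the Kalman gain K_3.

K[1,0] = -0.2602

step 1: x^-=[-1.7064, -1.2600]  P^-=[0.6529 0.1084; 0.1084 0.4800]  H_jac=[-0.8045 -0.5940]  S=[1.1155]  K=[-0.5286; -0.3338]  nu=[-2.0712]  x^+=[-0.6116, -0.5687]  P^+=[0.3412 -0.0884; -0.0884 0.3557]
step 2: x^-=[-0.6913, -0.5687]  P^-=[0.4035 -0.0406; -0.0406 0.4257]  H_jac=[-0.7723 -0.6353]  S=[0.7926]  K=[-0.3606; -0.3017]  nu=[0.0349]  x^+=[-0.7038, -0.5792]  P^+=[0.3004 -0.1268; -0.1268 0.3536]
step 3: x^-=[-0.7849, -0.5792]  P^-=[0.3518 -0.0793; -0.0793 0.4236]  H_jac=[-0.8046 -0.5938]  S=[0.7214]  K=[-0.3272; -0.2602]  nu=[1.7445]  x^+=[-1.3557, -1.0331]  P^+=[0.2746 -0.1407; -0.1407 0.3748]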